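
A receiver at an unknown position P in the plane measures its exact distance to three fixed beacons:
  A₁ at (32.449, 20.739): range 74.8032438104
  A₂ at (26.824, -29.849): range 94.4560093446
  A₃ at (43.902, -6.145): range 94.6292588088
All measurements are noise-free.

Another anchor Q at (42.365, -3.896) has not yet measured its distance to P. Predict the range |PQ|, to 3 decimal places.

eq1: (x − 32.449)² + (y − 20.739)² = 74.8032438104²
eq2: (x − 26.824)² + (y + 29.849)² = 94.4560093446²
eq3: (x − 43.902)² + (y + 6.145)² = 94.6292588088²
eq2−eq3, eq2−eq1 (x²,y² cancel):
  34.156·x + 47.408·y = 321.897931
  11.250·x + 101.176·y = 3198.966362
det = 34.156·101.176 − 47.408·11.250 = 2922.427456
x = (321.897931·101.176 − 47.408·3198.966362) / 2922.427456 = -40.749772
y = (34.156·3198.966362 − 321.897931·11.250) / 2922.427456 = 36.148902
|P − Q| = √((-40.749772 − 42.365)² + (36.148902 − -3.896)²) = 92.258655

92.259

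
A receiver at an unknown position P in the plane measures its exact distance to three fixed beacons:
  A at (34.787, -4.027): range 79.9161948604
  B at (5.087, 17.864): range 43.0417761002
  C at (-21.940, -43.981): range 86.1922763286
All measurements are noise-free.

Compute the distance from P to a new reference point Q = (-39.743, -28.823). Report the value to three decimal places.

eq1: (x − 34.787)² + (y + 4.027)² = 79.9161948604²
eq2: (x − 5.087)² + (y − 17.864)² = 43.0417761002²
eq3: (x + 21.940)² + (y + 43.981)² = 86.1922763286²
eq3−eq2, eq3−eq1 (x²,y² cancel):
  54.054·x + 123.690·y = 3505.822113
  113.454·x + 79.908·y = -146.829565
det = 54.054·79.908 − 123.690·113.454 = -9713.778228
x = (3505.822113·79.908 − 123.690·-146.829565) / -9713.778228 = -30.709429
y = (54.054·-146.829565 − 3505.822113·113.454) / -9713.778228 = 41.764003
|P − Q| = √((-30.709429 − -39.743)² + (41.764003 − -28.823)²) = 71.162704

71.163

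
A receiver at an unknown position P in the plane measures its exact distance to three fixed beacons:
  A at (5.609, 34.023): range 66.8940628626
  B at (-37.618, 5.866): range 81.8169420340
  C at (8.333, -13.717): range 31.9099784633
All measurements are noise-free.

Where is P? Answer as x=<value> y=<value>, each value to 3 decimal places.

x=38.454 y=-24.253

eq1: (x − 5.609)² + (y − 34.023)² = 66.8940628626²
eq2: (x + 37.618)² + (y − 5.866)² = 81.8169420340²
eq3: (x − 8.333)² + (y + 13.717)² = 31.9099784633²
eq3−eq1, eq3−eq2 (x²,y² cancel):
  -5.448·x + 95.480·y = -2525.138489
  -91.902·x + 39.166·y = -4483.836376
det = -5.448·39.166 − 95.480·-91.902 = 8561.426592
x = (-2525.138489·39.166 − 95.480·-4483.836376) / 8561.426592 = 38.453536
y = (-5.448·-4483.836376 − -2525.138489·-91.902) / 8561.426592 = -24.252656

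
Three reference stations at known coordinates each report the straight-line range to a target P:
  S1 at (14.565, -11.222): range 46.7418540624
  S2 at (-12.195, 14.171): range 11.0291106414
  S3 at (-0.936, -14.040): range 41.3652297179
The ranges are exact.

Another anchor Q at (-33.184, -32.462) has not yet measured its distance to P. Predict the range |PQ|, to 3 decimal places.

59.967

eq1: (x − 14.565)² + (y + 11.222)² = 46.7418540624²
eq2: (x + 12.195)² + (y − 14.171)² = 11.0291106414²
eq3: (x + 0.936)² + (y + 14.040)² = 41.3652297179²
eq2−eq1, eq2−eq3 (x²,y² cancel):
  53.520·x − 50.786·y = -2074.622397
  22.518·x − 56.422·y = -1740.978518
det = 53.520·-56.422 − -50.786·22.518 = -1876.106292
x = (-2074.622397·-56.422 − -50.786·-1740.978518) / -1876.106292 = -15.264066
y = (53.520·-1740.978518 − -2074.622397·22.518) / -1876.106292 = 24.764494
|P − Q| = √((-15.264066 − -33.184)² + (24.764494 − -32.462)²) = 59.966621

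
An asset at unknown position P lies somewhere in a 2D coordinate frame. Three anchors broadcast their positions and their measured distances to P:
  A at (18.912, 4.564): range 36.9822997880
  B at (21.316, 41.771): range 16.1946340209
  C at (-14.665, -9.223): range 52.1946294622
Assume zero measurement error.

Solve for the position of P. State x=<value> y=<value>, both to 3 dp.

x=5.364 y=38.976

eq1: (x − 18.912)² + (y − 4.564)² = 36.9822997880²
eq2: (x − 21.316)² + (y − 41.771)² = 16.1946340209²
eq3: (x + 14.665)² + (y + 9.223)² = 52.1946294622²
eq1−eq2, eq1−eq3 (x²,y² cancel):
  4.808·x + 74.414·y = 2926.118784
  -67.154·x − 27.574·y = -1434.956733
det = 4.808·-27.574 − 74.414·-67.154 = 4864.621964
x = (2926.118784·-27.574 − 74.414·-1434.956733) / 4864.621964 = 5.364460
y = (4.808·-1434.956733 − 2926.118784·-67.154) / 4864.621964 = 38.975548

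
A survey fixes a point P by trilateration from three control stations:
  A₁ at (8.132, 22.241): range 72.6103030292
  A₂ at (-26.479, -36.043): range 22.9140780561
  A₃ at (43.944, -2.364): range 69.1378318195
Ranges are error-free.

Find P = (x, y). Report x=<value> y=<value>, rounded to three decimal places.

eq1: (x − 8.132)² + (y − 22.241)² = 72.6103030292²
eq2: (x + 26.479)² + (y + 36.043)² = 22.9140780561²
eq3: (x − 43.944)² + (y + 2.364)² = 69.1378318195²
eq2−eq3, eq2−eq1 (x²,y² cancel):
  140.846·x + 67.358·y = -4318.556474
  69.222·x + 116.568·y = -6186.644918
det = 140.846·116.568 − 67.358·69.222 = 11755.481052
x = (-4318.556474·116.568 − 67.358·-6186.644918) / 11755.481052 = -7.374046
y = (140.846·-6186.644918 − -4318.556474·69.222) / 11755.481052 = -48.694313

x=-7.374 y=-48.694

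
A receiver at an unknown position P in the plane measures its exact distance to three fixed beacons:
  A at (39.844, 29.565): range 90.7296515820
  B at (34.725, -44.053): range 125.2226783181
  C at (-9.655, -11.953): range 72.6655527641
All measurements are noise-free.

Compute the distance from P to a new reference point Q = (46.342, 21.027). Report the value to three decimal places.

99.173

eq1: (x − 39.844)² + (y − 29.565)² = 90.7296515820²
eq2: (x − 34.725)² + (y + 44.053)² = 125.2226783181²
eq3: (x + 9.655)² + (y + 11.953)² = 72.6655527641²
eq2−eq3, eq2−eq1 (x²,y² cancel):
  -88.760·x + 64.200·y = 7490.037407
  10.238·x + 147.236·y = 6763.990616
det = -88.760·147.236 − 64.200·10.238 = -13725.946960
x = (7490.037407·147.236 − 64.200·6763.990616) / -13725.946960 = -48.707383
y = (-88.760·6763.990616 − 7490.037407·10.238) / -13725.946960 = 49.326638
|P − Q| = √((-48.707383 − 46.342)² + (49.326638 − 21.027)²) = 99.172852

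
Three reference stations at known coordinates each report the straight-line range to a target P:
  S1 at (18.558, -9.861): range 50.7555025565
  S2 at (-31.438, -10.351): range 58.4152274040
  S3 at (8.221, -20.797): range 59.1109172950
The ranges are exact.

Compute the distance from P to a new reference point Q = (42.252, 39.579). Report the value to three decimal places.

40.833

eq1: (x − 18.558)² + (y + 9.861)² = 50.7555025565²
eq2: (x + 31.438)² + (y + 10.351)² = 58.4152274040²
eq3: (x − 8.221)² + (y + 20.797)² = 59.1109172950²
eq1−eq2, eq1−eq3 (x²,y² cancel):
  -99.992·x − 0.980·y = -182.365393
  -20.674·x − 21.872·y = -859.518139
det = -99.992·-21.872 − -0.980·-20.674 = 2166.764504
x = (-182.365393·-21.872 − -0.980·-859.518139) / 2166.764504 = 1.452104
y = (-99.992·-859.518139 − -182.365393·-20.674) / 2166.764504 = 37.925079
|P − Q| = √((1.452104 − 42.252)² + (37.925079 − 39.579)²) = 40.833405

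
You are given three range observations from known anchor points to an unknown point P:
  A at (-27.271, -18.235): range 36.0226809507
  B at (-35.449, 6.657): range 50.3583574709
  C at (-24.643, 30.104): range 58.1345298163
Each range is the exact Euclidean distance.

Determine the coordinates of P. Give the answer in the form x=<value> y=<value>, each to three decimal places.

x=8.744 y=-17.487

eq1: (x + 27.271)² + (y + 18.235)² = 36.0226809507²
eq2: (x + 35.449)² + (y − 6.657)² = 50.3583574709²
eq3: (x + 24.643)² + (y − 30.104)² = 58.1345298163²
eq1−eq3, eq1−eq2 (x²,y² cancel):
  5.256·x + 96.678·y = -1644.684415
  -16.356·x + 49.784·y = -1013.606040
det = 5.256·49.784 − 96.678·-16.356 = 1842.930072
x = (-1644.684415·49.784 − 96.678·-1013.606040) / 1842.930072 = 8.743921
y = (5.256·-1013.606040 − -1644.684415·-16.356) / 1842.930072 = -17.487355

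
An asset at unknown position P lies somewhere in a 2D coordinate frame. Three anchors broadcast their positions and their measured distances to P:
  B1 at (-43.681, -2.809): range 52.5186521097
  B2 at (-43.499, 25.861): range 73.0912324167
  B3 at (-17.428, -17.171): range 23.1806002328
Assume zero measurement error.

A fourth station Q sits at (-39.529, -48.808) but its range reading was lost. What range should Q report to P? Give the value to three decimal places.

41.078

eq1: (x + 43.681)² + (y + 2.809)² = 52.5186521097²
eq2: (x + 43.499)² + (y − 25.861)² = 73.0912324167²
eq3: (x + 17.428)² + (y + 17.171)² = 23.1806002328²
eq1−eq2, eq1−eq3 (x²,y² cancel):
  0.364·x + 57.340·y = -1939.085357
  52.506·x − 28.724·y = 903.526775
det = 0.364·-28.724 − 57.340·52.506 = -3021.149576
x = (-1939.085357·-28.724 − 57.340·903.526775) / -3021.149576 = -1.287610
y = (0.364·903.526775 − -1939.085357·52.506) / -3021.149576 = -33.809150
|P − Q| = √((-1.287610 − -39.529)² + (-33.809150 − -48.808)²) = 41.077602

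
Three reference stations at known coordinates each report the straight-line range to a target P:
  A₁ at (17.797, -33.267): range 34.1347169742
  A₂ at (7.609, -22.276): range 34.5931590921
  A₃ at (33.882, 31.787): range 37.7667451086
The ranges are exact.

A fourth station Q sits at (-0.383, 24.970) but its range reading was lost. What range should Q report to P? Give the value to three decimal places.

49.167

eq1: (x − 17.797)² + (y + 33.267)² = 34.1347169742²
eq2: (x − 7.609)² + (y + 22.276)² = 34.5931590921²
eq3: (x − 33.882)² + (y − 31.787)² = 37.7667451086²
eq2−eq3, eq2−eq1 (x²,y² cancel):
  52.546·x + 108.126·y = 1374.645856
  20.376·x − 21.982·y = 900.817194
det = 52.546·-21.982 − 108.126·20.376 = -3358.241548
x = (1374.645856·-21.982 − 108.126·900.817194) / -3358.241548 = 38.001800
y = (52.546·900.817194 − 1374.645856·20.376) / -3358.241548 = -5.754368
|P − Q| = √((38.001800 − -0.383)² + (-5.754368 − 24.970)²) = 49.166855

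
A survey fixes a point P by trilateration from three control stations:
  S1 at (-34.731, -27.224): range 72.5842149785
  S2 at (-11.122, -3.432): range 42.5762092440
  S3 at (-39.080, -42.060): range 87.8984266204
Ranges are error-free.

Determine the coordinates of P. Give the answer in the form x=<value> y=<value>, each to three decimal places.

eq1: (x + 34.731)² + (y + 27.224)² = 72.5842149785²
eq2: (x + 11.122)² + (y + 3.432)² = 42.5762092440²
eq3: (x + 39.080)² + (y + 42.060)² = 87.8984266204²
eq3−eq2, eq3−eq1 (x²,y² cancel):
  55.916·x + 77.256·y = 2752.587317
  8.698·x + 29.672·y = 1108.763675
det = 55.916·29.672 − 77.256·8.698 = 987.166864
x = (2752.587317·29.672 − 77.256·1108.763675) / 987.166864 = -4.035666
y = (55.916·1108.763675 − 2752.587317·8.698) / 987.166864 = 38.550347

x=-4.036 y=38.550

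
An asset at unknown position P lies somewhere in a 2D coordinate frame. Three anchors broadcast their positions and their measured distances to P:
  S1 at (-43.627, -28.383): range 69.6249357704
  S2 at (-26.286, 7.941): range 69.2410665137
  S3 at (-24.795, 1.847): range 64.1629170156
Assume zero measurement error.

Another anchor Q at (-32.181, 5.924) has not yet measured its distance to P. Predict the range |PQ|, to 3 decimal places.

eq1: (x + 43.627)² + (y + 28.383)² = 69.6249357704²
eq2: (x + 26.286)² + (y − 7.941)² = 69.2410665137²
eq3: (x + 24.795)² + (y − 1.847)² = 64.1629170156²
eq1−eq2, eq1−eq3 (x²,y² cancel):
  34.682·x + 72.648·y = -1901.590152
  37.664·x + 60.460·y = -1359.954623
det = 34.682·60.460 − 72.648·37.664 = -639.340552
x = (-1901.590152·60.460 − 72.648·-1359.954623) / -639.340552 = 25.295059
y = (34.682·-1359.954623 − -1901.590152·37.664) / -639.340552 = -38.251203
|P − Q| = √((25.295059 − -32.181)² + (-38.251203 − 5.924)²) = 72.491006

72.491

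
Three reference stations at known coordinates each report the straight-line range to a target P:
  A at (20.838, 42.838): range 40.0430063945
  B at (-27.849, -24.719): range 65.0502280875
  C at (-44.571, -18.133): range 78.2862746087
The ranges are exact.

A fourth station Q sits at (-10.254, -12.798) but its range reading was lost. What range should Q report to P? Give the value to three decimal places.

eq1: (x − 20.838)² + (y − 42.838)² = 40.0430063945²
eq2: (x + 27.849)² + (y + 24.719)² = 65.0502280875²
eq3: (x + 44.571)² + (y + 18.133)² = 78.2862746087²
eq1−eq3, eq1−eq2 (x²,y² cancel):
  -130.818·x − 121.942·y = -4479.235189
  -97.374·x − 135.114·y = -3510.810539
det = -130.818·-135.114 − -121.942·-97.374 = 5801.362944
x = (-4479.235189·-135.114 − -121.942·-3510.810539) / 5801.362944 = 30.525952
y = (-130.818·-3510.810539 − -4479.235189·-97.374) / 5801.362944 = 3.984609
|P − Q| = √((30.525952 − -10.254)² + (3.984609 − -12.798)²) = 44.098304

44.098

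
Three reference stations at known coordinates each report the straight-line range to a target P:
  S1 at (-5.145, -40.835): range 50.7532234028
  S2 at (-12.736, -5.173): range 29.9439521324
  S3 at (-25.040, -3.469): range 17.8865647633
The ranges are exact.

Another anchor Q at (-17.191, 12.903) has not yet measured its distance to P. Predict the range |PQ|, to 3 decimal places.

32.087

eq1: (x + 5.145)² + (y + 40.835)² = 50.7532234028²
eq2: (x + 12.736)² + (y + 5.173)² = 29.9439521324²
eq3: (x + 25.040)² + (y + 3.469)² = 17.8865647633²
eq2−eq3, eq2−eq1 (x²,y² cancel):
  -24.608·x + 3.408·y = 1026.781006
  15.182·x − 71.324·y = -174.246791
det = -24.608·-71.324 − 3.408·15.182 = 1703.400736
x = (1026.781006·-71.324 − 3.408·-174.246791) / 1703.400736 = -42.644279
y = (-24.608·-174.246791 − 1026.781006·15.182) / 1703.400736 = -6.634214
|P − Q| = √((-42.644279 − -17.191)² + (-6.634214 − 12.903)²) = 32.086946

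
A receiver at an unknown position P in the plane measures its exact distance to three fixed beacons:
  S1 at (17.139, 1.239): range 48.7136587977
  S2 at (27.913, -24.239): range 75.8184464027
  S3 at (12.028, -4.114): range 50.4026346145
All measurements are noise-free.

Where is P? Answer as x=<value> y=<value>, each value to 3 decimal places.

x=-12.407 y=39.969

eq1: (x − 17.139)² + (y − 1.239)² = 48.7136587977²
eq2: (x − 27.913)² + (y + 24.239)² = 75.8184464027²
eq3: (x − 12.028)² + (y + 4.114)² = 50.4026346145²
eq3−eq1, eq3−eq2 (x²,y² cancel):
  10.222·x + 10.706·y = 301.087685
  31.770·x − 40.250·y = -2002.944329
det = 10.222·-40.250 − 10.706·31.770 = -751.565120
x = (301.087685·-40.250 − 10.706·-2002.944329) / -751.565120 = -12.407099
y = (10.222·-2002.944329 − 301.087685·31.770) / -751.565120 = 39.969461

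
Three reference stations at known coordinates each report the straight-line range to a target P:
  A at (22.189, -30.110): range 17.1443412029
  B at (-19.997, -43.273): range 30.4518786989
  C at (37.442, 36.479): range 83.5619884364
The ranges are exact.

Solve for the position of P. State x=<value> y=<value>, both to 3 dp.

eq1: (x − 22.189)² + (y + 30.110)² = 17.1443412029²
eq2: (x + 19.997)² + (y + 43.273)² = 30.4518786989²
eq3: (x − 37.442)² + (y − 36.479)² = 83.5619884364²
eq1−eq3, eq1−eq2 (x²,y² cancel):
  30.506·x + 133.178·y = -5355.020492
  -84.372·x − 26.326·y = 240.080236
det = 30.506·-26.326 − 133.178·-84.372 = 10433.393260
x = (-5355.020492·-26.326 − 133.178·240.080236) / 10433.393260 = 10.447499
y = (30.506·240.080236 − -5355.020492·-84.372) / 10433.393260 = -42.602621

x=10.447 y=-42.603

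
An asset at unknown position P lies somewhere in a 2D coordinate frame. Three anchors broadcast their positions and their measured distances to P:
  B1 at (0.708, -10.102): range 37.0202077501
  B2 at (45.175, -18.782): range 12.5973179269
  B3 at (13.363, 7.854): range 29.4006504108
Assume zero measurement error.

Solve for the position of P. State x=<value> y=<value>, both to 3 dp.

eq1: (x − 0.708)² + (y + 10.102)² = 37.0202077501²
eq2: (x − 45.175)² + (y + 18.782)² = 12.5973179269²
eq3: (x − 13.363)² + (y − 7.854)² = 29.4006504108²
eq1−eq3, eq1−eq2 (x²,y² cancel):
  25.310·x + 35.912·y = 643.800954
  88.934·x − 17.360·y = 3502.795844
det = 25.310·-17.360 − 35.912·88.934 = -3633.179408
x = (643.800954·-17.360 − 35.912·3502.795844) / -3633.179408 = 37.699429
y = (25.310·3502.795844 − 643.800954·88.934) / -3633.179408 = -8.642559

x=37.699 y=-8.643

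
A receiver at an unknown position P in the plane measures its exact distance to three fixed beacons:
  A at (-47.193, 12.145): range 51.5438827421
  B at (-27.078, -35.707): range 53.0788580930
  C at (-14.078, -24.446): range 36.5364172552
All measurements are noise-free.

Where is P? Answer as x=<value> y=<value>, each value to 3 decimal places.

eq1: (x + 47.193)² + (y − 12.145)² = 51.5438827421²
eq2: (x + 27.078)² + (y + 35.707)² = 53.0788580930²
eq3: (x + 14.078)² + (y + 24.446)² = 36.5364172552²
eq3−eq1, eq3−eq2 (x²,y² cancel):
  -66.230·x + 73.182·y = 257.021212
  -26.000·x − 22.522·y = -270.044458
det = -66.230·-22.522 − 73.182·-26.000 = 3394.364060
x = (257.021212·-22.522 − 73.182·-270.044458) / 3394.364060 = 4.116754
y = (-66.230·-270.044458 − 257.021212·-26.000) / 3394.364060 = 7.237761

x=4.117 y=7.238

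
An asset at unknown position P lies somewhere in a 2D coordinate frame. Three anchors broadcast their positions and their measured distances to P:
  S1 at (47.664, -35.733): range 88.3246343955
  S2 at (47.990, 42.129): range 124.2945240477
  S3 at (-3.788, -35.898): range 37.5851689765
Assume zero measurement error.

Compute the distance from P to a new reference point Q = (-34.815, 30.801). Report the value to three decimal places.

eq1: (x − 47.664)² + (y + 35.733)² = 88.3246343955²
eq2: (x − 47.990)² + (y − 42.129)² = 124.2945240477²
eq3: (x + 3.788)² + (y + 35.898)² = 37.5851689765²
eq1−eq2, eq1−eq3 (x²,y² cancel):
  0.652·x + 155.724·y = -7118.699111
  -102.904·x − 0.330·y = 4142.907277
det = 0.652·-0.330 − 155.724·-102.904 = 16024.407336
x = (-7118.699111·-0.330 − 155.724·4142.907277) / 16024.407336 = -40.113866
y = (0.652·4142.907277 − -7118.699111·-102.904) / 16024.407336 = -45.545612
|P − Q| = √((-40.113866 − -34.815)² + (-45.545612 − 30.801)²) = 76.530276

76.530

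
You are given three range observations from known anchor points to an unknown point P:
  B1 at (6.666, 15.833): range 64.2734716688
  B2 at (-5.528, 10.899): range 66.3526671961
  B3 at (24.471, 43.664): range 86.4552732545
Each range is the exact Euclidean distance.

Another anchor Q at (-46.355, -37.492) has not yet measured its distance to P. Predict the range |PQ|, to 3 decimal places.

eq1: (x − 6.666)² + (y − 15.833)² = 64.2734716688²
eq2: (x + 5.528)² + (y − 10.899)² = 66.3526671961²
eq3: (x − 24.471)² + (y − 43.664)² = 86.4552732545²
eq2−eq3, eq2−eq1 (x²,y² cancel):
  59.998·x + 65.530·y = -715.810077
  24.388·x + 9.868·y = 417.369744
det = 59.998·9.868 − 65.530·24.388 = -1006.085376
x = (-715.810077·9.868 − 65.530·417.369744) / -1006.085376 = 34.205699
y = (59.998·417.369744 − -715.810077·24.388) / -1006.085376 = -42.241471
|P − Q| = √((34.205699 − -46.355)² + (-42.241471 − -37.492)²) = 80.700580

80.701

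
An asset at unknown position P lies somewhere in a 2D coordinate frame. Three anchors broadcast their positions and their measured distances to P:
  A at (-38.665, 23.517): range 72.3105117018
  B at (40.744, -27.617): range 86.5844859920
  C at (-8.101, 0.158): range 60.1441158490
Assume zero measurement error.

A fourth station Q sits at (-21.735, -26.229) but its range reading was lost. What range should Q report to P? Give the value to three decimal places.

eq1: (x + 38.665)² + (y − 23.517)² = 72.3105117018²
eq2: (x − 40.744)² + (y + 27.617)² = 86.5844859920²
eq3: (x + 8.101)² + (y − 0.158)² = 60.1441158490²
eq1−eq3, eq1−eq2 (x²,y² cancel):
  61.128·x − 46.718·y = -370.884918
  158.818·x − 102.268·y = -1893.322401
det = 61.128·-102.268 − -46.718·158.818 = 1168.221020
x = (-370.884918·-102.268 − -46.718·-1893.322401) / 1168.221020 = -43.247447
y = (61.128·-1893.322401 − -370.884918·158.818) / 1168.221020 = -48.648167
|P − Q| = √((-43.247447 − -21.735)² + (-48.648167 − -26.229)²) = 31.070958

31.071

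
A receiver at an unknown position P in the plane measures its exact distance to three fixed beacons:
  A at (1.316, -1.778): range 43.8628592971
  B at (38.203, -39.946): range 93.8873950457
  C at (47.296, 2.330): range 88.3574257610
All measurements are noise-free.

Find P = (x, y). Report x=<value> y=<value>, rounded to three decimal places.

x=-40.631 y=11.045

eq1: (x − 1.316)² + (y + 1.778)² = 43.8628592971²
eq2: (x − 38.203)² + (y + 39.946)² = 93.8873950457²
eq3: (x − 47.296)² + (y − 2.330)² = 88.3574257610²
eq3−eq2, eq3−eq1 (x²,y² cancel):
  -18.186·x − 84.552·y = -194.996652
  -91.960·x − 8.216·y = 3645.636885
det = -18.186·-8.216 − -84.552·-91.960 = -7625.985744
x = (-194.996652·-8.216 − -84.552·3645.636885) / -7625.985744 = -40.630548
y = (-18.186·3645.636885 − -194.996652·-91.960) / -7625.985744 = 11.045319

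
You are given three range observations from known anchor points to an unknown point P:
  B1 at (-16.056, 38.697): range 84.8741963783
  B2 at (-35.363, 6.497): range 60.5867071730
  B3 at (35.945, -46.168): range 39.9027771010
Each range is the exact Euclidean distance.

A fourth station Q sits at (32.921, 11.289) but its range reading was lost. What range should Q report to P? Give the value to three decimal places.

67.548

eq1: (x + 16.056)² + (y − 38.697)² = 84.8741963783²
eq2: (x + 35.363)² + (y − 6.497)² = 60.5867071730²
eq3: (x − 35.945)² + (y + 46.168)² = 39.9027771010²
eq2−eq1, eq2−eq3 (x²,y² cancel):
  38.614·x + 64.400·y = -3070.379958
  142.616·x − 105.330·y = 4209.291937
det = 38.614·-105.330 − 64.400·142.616 = -13251.683020
x = (-3070.379958·-105.330 − 64.400·4209.291937) / -13251.683020 = -3.948534
y = (38.614·4209.291937 − -3070.379958·142.616) / -13251.683020 = -45.309181
|P − Q| = √((-3.948534 − 32.921)² + (-45.309181 − 11.289)²) = 67.547884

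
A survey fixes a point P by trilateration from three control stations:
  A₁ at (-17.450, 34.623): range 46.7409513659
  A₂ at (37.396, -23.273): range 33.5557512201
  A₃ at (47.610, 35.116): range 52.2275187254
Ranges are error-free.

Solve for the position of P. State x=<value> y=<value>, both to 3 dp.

x=11.189 y=-2.317

eq1: (x + 17.450)² + (y − 34.623)² = 46.7409513659²
eq2: (x − 37.396)² + (y + 23.273)² = 33.5557512201²
eq3: (x − 47.610)² + (y − 35.116)² = 52.2275187254²
eq2−eq1, eq2−eq3 (x²,y² cancel):
  -109.692·x + 115.792·y = -1495.566811
  20.428·x + 116.778·y = -41.973061
det = -109.692·116.778 − 115.792·20.428 = -15175.011352
x = (-1495.566811·116.778 − 115.792·-41.973061) / -15175.011352 = 11.188733
y = (-109.692·-41.973061 − -1495.566811·20.428) / -15175.011352 = -2.316674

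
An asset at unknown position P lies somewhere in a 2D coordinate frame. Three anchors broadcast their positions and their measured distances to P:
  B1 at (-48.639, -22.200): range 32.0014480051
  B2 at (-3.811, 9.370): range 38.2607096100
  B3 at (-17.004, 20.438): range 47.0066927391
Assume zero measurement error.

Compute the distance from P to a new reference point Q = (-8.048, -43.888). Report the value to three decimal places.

19.467

eq1: (x + 48.639)² + (y + 22.200)² = 32.0014480051²
eq2: (x + 3.811)² + (y − 9.370)² = 38.2607096100²
eq3: (x + 17.004)² + (y − 20.438)² = 47.0066927391²
eq3−eq2, eq3−eq1 (x²,y² cancel):
  26.386·x − 22.136·y = 141.220023
  -63.270·x − 85.276·y = 3337.280949
det = 26.386·-85.276 − -22.136·-63.270 = -3650.637256
x = (141.220023·-85.276 − -22.136·3337.280949) / -3650.637256 = -16.937145
y = (26.386·3337.280949 − 141.220023·-63.270) / -3650.637256 = -26.568645
|P − Q| = √((-16.937145 − -8.048)² + (-26.568645 − -43.888)²) = 19.467330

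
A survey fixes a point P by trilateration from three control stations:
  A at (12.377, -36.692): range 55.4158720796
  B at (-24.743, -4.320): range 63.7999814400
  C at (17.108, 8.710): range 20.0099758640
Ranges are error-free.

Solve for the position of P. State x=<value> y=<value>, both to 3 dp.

x=36.622 y=13.139

eq1: (x − 12.377)² + (y + 36.692)² = 55.4158720796²
eq2: (x + 24.743)² + (y + 4.320)² = 63.7999814400²
eq3: (x − 17.108)² + (y − 8.710)² = 20.0099758640²
eq1−eq2, eq1−eq3 (x²,y² cancel):
  -74.240·x + 64.744·y = -1868.133297
  9.462·x + 90.804·y = 1539.574515
det = -74.240·90.804 − 64.744·9.462 = -7353.896688
x = (-1868.133297·90.804 − 64.744·1539.574515) / -7353.896688 = 36.621699
y = (-74.240·1539.574515 − -1868.133297·9.462) / -7353.896688 = 13.138849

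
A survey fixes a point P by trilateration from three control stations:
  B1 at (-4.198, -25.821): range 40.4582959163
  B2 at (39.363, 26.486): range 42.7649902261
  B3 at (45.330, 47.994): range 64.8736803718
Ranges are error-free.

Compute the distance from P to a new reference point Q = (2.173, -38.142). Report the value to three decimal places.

eq1: (x + 4.198)² + (y + 25.821)² = 40.4582959163²
eq2: (x − 39.363)² + (y − 26.486)² = 42.7649902261²
eq3: (x − 45.330)² + (y − 47.994)² = 64.8736803718²
eq3−eq2, eq3−eq1 (x²,y² cancel):
  -11.934·x − 43.016·y = 272.471045
  -99.056·x − 147.630·y = -1102.164994
det = -11.934·-147.630 − -43.016·-99.056 = -2499.176476
x = (272.471045·-147.630 − -43.016·-1102.164994) / -2499.176476 = 35.065803
y = (-11.934·-1102.164994 − 272.471045·-99.056) / -2499.176476 = -16.062543
|P − Q| = √((35.065803 − 2.173)² + (-16.062543 − -38.142)²) = 39.616145

39.616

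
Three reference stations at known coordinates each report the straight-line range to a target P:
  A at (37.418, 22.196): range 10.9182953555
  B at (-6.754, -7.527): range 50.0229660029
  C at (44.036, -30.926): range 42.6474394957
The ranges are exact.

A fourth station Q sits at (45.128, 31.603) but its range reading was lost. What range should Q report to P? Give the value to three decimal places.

eq1: (x − 37.418)² + (y − 22.196)² = 10.9182953555²
eq2: (x + 6.754)² + (y + 7.527)² = 50.0229660029²
eq3: (x − 44.036)² + (y + 30.926)² = 42.6474394957²
eq1−eq3, eq1−eq2 (x²,y² cancel):
  13.236·x − 106.244·y = -696.777290
  -88.344·x − 59.446·y = -4173.584849
det = 13.236·-59.446 − -106.244·-88.344 = -10172.847192
x = (-696.777290·-59.446 − -106.244·-4173.584849) / -10172.847192 = 39.516737
y = (13.236·-4173.584849 − -696.777290·-88.344) / -10172.847192 = 11.481315
|P − Q| = √((39.516737 − 45.128)² + (11.481315 − 31.603)²) = 20.889435

20.889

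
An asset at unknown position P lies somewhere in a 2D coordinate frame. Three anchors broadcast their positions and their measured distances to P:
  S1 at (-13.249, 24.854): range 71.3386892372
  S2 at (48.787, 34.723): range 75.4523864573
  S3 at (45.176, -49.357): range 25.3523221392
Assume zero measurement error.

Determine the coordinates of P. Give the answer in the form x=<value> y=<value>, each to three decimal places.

eq1: (x + 13.249)² + (y − 24.854)² = 71.3386892372²
eq2: (x − 48.787)² + (y − 34.723)² = 75.4523864573²
eq3: (x − 45.176)² + (y + 49.357)² = 25.3523221392²
eq2−eq3, eq2−eq1 (x²,y² cancel):
  -7.222·x − 168.160·y = 5941.448711
  -124.072·x − 19.738·y = -2188.746741
det = -7.222·-19.738 − -168.160·-124.072 = -20721.399684
x = (5941.448711·-19.738 − -168.160·-2188.746741) / -20721.399684 = 23.421775
y = (-7.222·-2188.746741 − 5941.448711·-124.072) / -20721.399684 = -36.338016

x=23.422 y=-36.338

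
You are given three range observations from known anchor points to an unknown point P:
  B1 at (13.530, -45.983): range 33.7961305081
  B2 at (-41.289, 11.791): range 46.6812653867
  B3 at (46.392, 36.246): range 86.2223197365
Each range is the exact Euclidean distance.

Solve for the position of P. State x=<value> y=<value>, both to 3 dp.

eq1: (x − 13.530)² + (y + 45.983)² = 33.7961305081²
eq2: (x + 41.289)² + (y − 11.791)² = 46.6812653867²
eq3: (x − 46.392)² + (y − 36.246)² = 86.2223197365²
eq3−eq1, eq3−eq2 (x²,y² cancel):
  -65.724·x − 164.458·y = 5123.616992
  -175.362·x − 48.910·y = 3632.966905
det = -65.724·-48.910 − -164.458·-175.362 = -25625.122956
x = (5123.616992·-48.910 − -164.458·3632.966905) / -25625.122956 = -13.536496
y = (-65.724·3632.966905 − 5123.616992·-175.362) / -25625.122956 = -25.744837

x=-13.536 y=-25.745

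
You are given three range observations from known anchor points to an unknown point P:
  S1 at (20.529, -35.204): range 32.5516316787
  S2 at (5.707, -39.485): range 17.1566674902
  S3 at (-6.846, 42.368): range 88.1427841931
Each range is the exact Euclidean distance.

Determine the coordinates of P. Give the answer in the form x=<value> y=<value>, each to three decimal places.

x=-10.281 y=-45.708

eq1: (x − 20.529)² + (y + 35.204)² = 32.5516316787²
eq2: (x − 5.707)² + (y + 39.485)² = 17.1566674902²
eq3: (x + 6.846)² + (y − 42.368)² = 88.1427841931²
eq3−eq1, eq3−eq2 (x²,y² cancel):
  54.750·x − 155.144·y = 6528.387997
  25.106·x − 163.706·y = 7224.519100
det = 54.750·-163.706 − -155.144·25.106 = -5067.858236
x = (6528.387997·-163.706 − -155.144·7224.519100) / -5067.858236 = -10.281366
y = (54.750·7224.519100 − 6528.387997·25.106) / -5067.858236 = -45.707812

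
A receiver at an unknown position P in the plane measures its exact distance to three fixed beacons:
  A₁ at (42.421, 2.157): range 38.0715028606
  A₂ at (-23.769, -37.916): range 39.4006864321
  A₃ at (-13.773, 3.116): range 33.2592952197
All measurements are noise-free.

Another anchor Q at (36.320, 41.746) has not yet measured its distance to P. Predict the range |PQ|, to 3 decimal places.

eq1: (x − 42.421)² + (y − 2.157)² = 38.0715028606²
eq2: (x + 23.769)² + (y + 37.916)² = 39.4006864321²
eq3: (x + 13.773)² + (y − 3.116)² = 33.2592952197²
eq3−eq2, eq3−eq1 (x²,y² cancel):
  -19.992·x − 82.064·y = 1356.950059
  112.388·x − 1.918·y = 1261.530293
det = -19.992·-1.918 − -82.064·112.388 = 9261.353488
x = (1356.950059·-1.918 − -82.064·1261.530293) / 9261.353488 = 10.897283
y = (-19.992·1261.530293 − 1356.950059·112.388) / 9261.353488 = -19.190005
|P − Q| = √((10.897283 − 36.320)² + (-19.190005 − 41.746)²) = 66.026595

66.027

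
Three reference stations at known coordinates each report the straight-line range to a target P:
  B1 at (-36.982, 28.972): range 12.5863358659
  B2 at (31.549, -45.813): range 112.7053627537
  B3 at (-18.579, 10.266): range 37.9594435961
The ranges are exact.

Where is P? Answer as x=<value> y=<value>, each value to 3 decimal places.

x=-48.846 y=33.176

eq1: (x + 36.982)² + (y − 28.972)² = 12.5863358659²
eq2: (x − 31.549)² + (y + 45.813)² = 112.7053627537²
eq3: (x + 18.579)² + (y − 10.266)² = 37.9594435961²
eq2−eq3, eq2−eq1 (x²,y² cancel):
  -100.256·x + 112.158·y = 8617.979062
  -137.062·x + 149.570·y = 11656.957681
det = -100.256·149.570 − 112.158·-137.062 = 377.309876
x = (8617.979062·149.570 − 112.158·11656.957681) / 377.309876 = -48.845610
y = (-100.256·11656.957681 − 8617.979062·-137.062) / 377.309876 = 33.175641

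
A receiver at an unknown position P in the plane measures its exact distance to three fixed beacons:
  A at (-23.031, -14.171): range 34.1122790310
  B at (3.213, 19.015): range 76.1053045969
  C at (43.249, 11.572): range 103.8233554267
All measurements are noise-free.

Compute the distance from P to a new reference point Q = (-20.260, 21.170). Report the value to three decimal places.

64.421

eq1: (x + 23.031)² + (y + 14.171)² = 34.1122790310²
eq2: (x − 3.213)² + (y − 19.015)² = 76.1053045969²
eq3: (x − 43.249)² + (y − 11.572)² = 103.8233554267²
eq1−eq2, eq1−eq3 (x²,y² cancel):
  52.488·x + 66.372·y = -4987.720415
  132.560·x + 51.486·y = -8342.498568
det = 52.488·51.486 − 66.372·132.560 = -6095.875152
x = (-4987.720415·51.486 − 66.372·-8342.498568) / -6095.875152 = -48.706795
y = (52.488·-8342.498568 − -4987.720415·132.560) / -6095.875152 = -36.629876
|P − Q| = √((-48.706795 − -20.260)² + (-36.629876 − 21.170)²) = 64.420850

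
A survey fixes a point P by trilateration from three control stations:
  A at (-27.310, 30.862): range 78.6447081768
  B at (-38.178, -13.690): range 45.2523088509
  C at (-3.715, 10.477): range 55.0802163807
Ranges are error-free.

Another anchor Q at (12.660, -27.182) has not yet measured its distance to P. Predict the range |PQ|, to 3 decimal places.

24.875

eq1: (x + 27.310)² + (y − 30.862)² = 78.6447081768²
eq2: (x + 38.178)² + (y + 13.690)² = 45.2523088509²
eq3: (x + 3.715)² + (y − 10.477)² = 55.0802163807²
eq3−eq1, eq3−eq2 (x²,y² cancel):
  -47.190·x + 40.770·y = -1576.429498
  -68.926·x − 48.334·y = 2507.465810
det = -47.190·-48.334 − 40.770·-68.926 = 5090.994480
x = (-1576.429498·-48.334 − 40.770·2507.465810) / 5090.994480 = -5.113782
y = (-47.190·2507.465810 − -1576.429498·-68.926) / 5090.994480 = -44.585452
|P − Q| = √((-5.113782 − 12.660)² + (-44.585452 − -27.182)²) = 24.875439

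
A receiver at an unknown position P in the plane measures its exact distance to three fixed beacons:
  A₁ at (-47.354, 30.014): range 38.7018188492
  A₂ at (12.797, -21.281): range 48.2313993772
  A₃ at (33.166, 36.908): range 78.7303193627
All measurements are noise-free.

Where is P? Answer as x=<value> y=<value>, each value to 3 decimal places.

x=-32.914 y=-5.893

eq1: (x + 47.354)² + (y − 30.014)² = 38.7018188492²
eq2: (x − 12.797)² + (y + 21.281)² = 48.2313993772²
eq3: (x − 33.166)² + (y − 36.908)² = 78.7303193627²
eq2−eq3, eq2−eq1 (x²,y² cancel):
  40.738·x + 116.378·y = -2026.655451
  -120.302·x + 102.590·y = 3355.034446
det = 40.738·102.590 − 116.378·-120.302 = 18179.817576
x = (-2026.655451·102.590 − 116.378·3355.034446) / 18179.817576 = -32.913795
y = (40.738·3355.034446 − -2026.655451·-120.302) / 18179.817576 = -5.892981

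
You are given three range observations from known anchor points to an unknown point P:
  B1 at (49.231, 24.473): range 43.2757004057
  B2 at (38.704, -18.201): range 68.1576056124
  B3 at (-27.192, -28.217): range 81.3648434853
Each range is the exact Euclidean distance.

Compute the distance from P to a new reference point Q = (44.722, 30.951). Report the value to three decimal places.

eq1: (x − 49.231)² + (y − 24.473)² = 43.2757004057²
eq2: (x − 38.704)² + (y + 18.201)² = 68.1576056124²
eq3: (x + 27.192)² + (y + 28.217)² = 81.3648434853²
eq3−eq2, eq3−eq1 (x²,y² cancel):
  131.792·x + 20.032·y = 2268.450617
  152.846·x + 105.380·y = 6234.466647
det = 131.792·105.380 − 20.032·152.846 = 10826.429888
x = (2268.450617·105.380 − 20.032·6234.466647) / 10826.429888 = 10.544611
y = (131.792·6234.466647 − 2268.450617·152.846) / 10826.429888 = 43.867575
|P − Q| = √((10.544611 − 44.722)² + (43.867575 − 30.951)²) = 36.536719

36.537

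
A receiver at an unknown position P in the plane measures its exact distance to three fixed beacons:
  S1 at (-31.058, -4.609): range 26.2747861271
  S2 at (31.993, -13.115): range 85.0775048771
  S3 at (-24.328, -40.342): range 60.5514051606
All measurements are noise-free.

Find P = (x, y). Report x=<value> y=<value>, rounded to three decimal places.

x=-48.197 y=15.306

eq1: (x + 31.058)² + (y + 4.609)² = 26.2747861271²
eq2: (x − 31.993)² + (y + 13.115)² = 85.0775048771²
eq3: (x + 24.328)² + (y + 40.342)² = 60.5514051606²
eq2−eq3, eq2−eq1 (x²,y² cancel):
  -112.642·x − 54.454·y = 4595.482443
  -126.102·x + 17.012·y = 6338.104421
det = -112.642·17.012 − -54.454·-126.102 = -8783.024012
x = (4595.482443·17.012 − -54.454·6338.104421) / -8783.024012 = -48.196781
y = (-112.642·6338.104421 − 4595.482443·-126.102) / -8783.024012 = 15.306486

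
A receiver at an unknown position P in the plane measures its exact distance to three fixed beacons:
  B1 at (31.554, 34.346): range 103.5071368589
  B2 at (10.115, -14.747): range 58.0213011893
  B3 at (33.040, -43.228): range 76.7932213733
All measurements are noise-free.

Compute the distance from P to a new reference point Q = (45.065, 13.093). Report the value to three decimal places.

101.715

eq1: (x − 31.554)² + (y − 34.346)² = 103.5071368589²
eq2: (x − 10.115)² + (y + 14.747)² = 58.0213011893²
eq3: (x − 33.040)² + (y + 43.228)² = 76.7932213733²
eq3−eq2, eq3−eq1 (x²,y² cancel):
  -45.850·x + 56.962·y = -109.786893
  -2.972·x + 155.148·y = -5601.527484
det = -45.850·155.148 − 56.962·-2.972 = -6944.244736
x = (-109.786893·155.148 − 56.962·-5601.527484) / -6944.244736 = -43.495154
y = (-45.850·-5601.527484 − -109.786893·-2.972) / -6944.244736 = -36.937602
|P − Q| = √((-43.495154 − 45.065)² + (-36.937602 − 13.093)²) = 101.715102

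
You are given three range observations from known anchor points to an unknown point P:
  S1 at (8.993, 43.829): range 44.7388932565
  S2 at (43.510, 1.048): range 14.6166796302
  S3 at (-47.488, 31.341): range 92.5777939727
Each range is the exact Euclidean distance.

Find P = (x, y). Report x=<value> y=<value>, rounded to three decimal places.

eq1: (x − 8.993)² + (y − 43.829)² = 44.7388932565²
eq2: (x − 43.510)² + (y − 1.048)² = 14.6166796302²
eq3: (x + 47.488)² + (y − 31.341)² = 92.5777939727²
eq3−eq1, eq3−eq2 (x²,y² cancel):
  112.962·x + 24.976·y = 5333.566232
  181.996·x − 60.586·y = 7013.850592
det = 112.962·-60.586 − 24.976·181.996 = -11389.447828
x = (5333.566232·-60.586 − 24.976·7013.850592) / -11389.447828 = 43.752549
y = (112.962·7013.850592 − 5333.566232·181.996) / -11389.447828 = 15.662667

x=43.753 y=15.663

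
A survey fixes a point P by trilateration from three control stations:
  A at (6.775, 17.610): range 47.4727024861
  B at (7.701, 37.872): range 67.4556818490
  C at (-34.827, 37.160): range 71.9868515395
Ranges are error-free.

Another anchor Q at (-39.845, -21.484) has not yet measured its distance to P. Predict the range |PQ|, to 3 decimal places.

eq1: (x − 6.775)² + (y − 17.610)² = 47.4727024861²
eq2: (x − 7.701)² + (y − 37.872)² = 67.4556818490²
eq3: (x + 34.827)² + (y − 37.160)² = 71.9868515395²
eq3−eq1, eq3−eq2 (x²,y² cancel):
  83.204·x − 39.100·y = 690.676509
  85.056·x + 1.424·y = -468.353963
det = 83.204·1.424 − -39.100·85.056 = 3444.172096
x = (690.676509·1.424 − -39.100·-468.353963) / 3444.172096 = -5.031432
y = (83.204·-468.353963 − 690.676509·85.056) / 3444.172096 = -28.371145
|P − Q| = √((-5.031432 − -39.845)² + (-28.371145 − -21.484)²) = 35.488270

35.488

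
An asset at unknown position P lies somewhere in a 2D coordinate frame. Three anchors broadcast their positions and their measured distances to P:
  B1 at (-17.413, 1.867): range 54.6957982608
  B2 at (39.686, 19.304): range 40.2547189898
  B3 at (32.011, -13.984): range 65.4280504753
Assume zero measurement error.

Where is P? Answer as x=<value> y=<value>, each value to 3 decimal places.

eq1: (x + 17.413)² + (y − 1.867)² = 54.6957982608²
eq2: (x − 39.686)² + (y − 19.304)² = 40.2547189898²
eq3: (x − 32.011)² + (y + 13.984)² = 65.4280504753²
eq3−eq1, eq3−eq2 (x²,y² cancel):
  -98.848·x + 31.702·y = 375.641323
  15.350·x + 66.576·y = 3387.754023
det = -98.848·66.576 − 31.702·15.350 = -7067.530148
x = (375.641323·66.576 − 31.702·3387.754023) / -7067.530148 = 11.657521
y = (-98.848·3387.754023 − 375.641323·15.350) / -7067.530148 = 48.197715

x=11.658 y=48.198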